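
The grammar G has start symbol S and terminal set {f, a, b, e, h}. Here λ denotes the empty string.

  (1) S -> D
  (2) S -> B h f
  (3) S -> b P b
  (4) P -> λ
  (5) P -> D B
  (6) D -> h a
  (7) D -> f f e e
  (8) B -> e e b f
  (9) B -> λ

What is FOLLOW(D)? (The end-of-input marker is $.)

FIRST(D) = {f, h}
FIRST(B) = {λ, e}
FIRST(S) = {b, e, f, h}  (via D, B h f)
FIRST(P) = {λ, f, h}  (via D B)
FOLLOW(S) includes $ since S is the start symbol.
FOLLOW(S): S appears on no right-hand side. Thus FOLLOW(S) = {$}.
FOLLOW(P): in S->b P b, P is followed by b with FIRST {b}. Thus FOLLOW(P) = {b}.
FOLLOW(D): in S->D, the suffix after D is empty, so FOLLOW(D) ⊇ FOLLOW(S) = {$}; in P->D B, D is followed by B with FIRST {λ, e}; in P->D B, the suffix after D is nullable, so FOLLOW(D) ⊇ FOLLOW(P) = {b}. Thus FOLLOW(D) = {$, b, e}.
FOLLOW(B): in S->B h f, B is followed by h f with FIRST {h}; in P->D B, the suffix after B is empty, so FOLLOW(B) ⊇ FOLLOW(P) = {b}. Thus FOLLOW(B) = {b, h}.

{$, b, e}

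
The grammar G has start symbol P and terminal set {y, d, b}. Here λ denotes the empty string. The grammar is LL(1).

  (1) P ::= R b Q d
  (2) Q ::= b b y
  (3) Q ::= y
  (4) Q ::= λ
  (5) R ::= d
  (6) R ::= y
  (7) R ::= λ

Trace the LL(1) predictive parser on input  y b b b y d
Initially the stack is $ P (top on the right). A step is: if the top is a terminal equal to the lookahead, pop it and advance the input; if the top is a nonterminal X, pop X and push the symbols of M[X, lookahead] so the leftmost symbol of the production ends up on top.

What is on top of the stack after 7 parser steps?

y

step 1: stack=$ P  input=y b b b y d $  — expand P ::= R b Q d
step 2: stack=$ d Q b R  input=y b b b y d $  — expand R ::= y
step 3: stack=$ d Q b y  input=y b b b y d $  — match y
step 4: stack=$ d Q b  input=b b b y d $  — match b
step 5: stack=$ d Q  input=b b y d $  — expand Q ::= b b y
step 6: stack=$ d y b b  input=b b y d $  — match b
step 7: stack=$ d y b  input=b y d $  — match b
Stack after step 7: $ d y (top = y).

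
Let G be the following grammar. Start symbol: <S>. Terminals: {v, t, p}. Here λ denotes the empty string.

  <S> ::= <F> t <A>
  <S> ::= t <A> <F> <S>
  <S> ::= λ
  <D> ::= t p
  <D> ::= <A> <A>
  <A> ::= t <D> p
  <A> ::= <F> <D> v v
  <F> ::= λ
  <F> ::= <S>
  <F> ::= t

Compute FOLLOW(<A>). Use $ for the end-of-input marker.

{$, p, t, v}

FIRST(<S>): from <S>::=<F> t <A> we get {t}; from <S>::=t <A> <F> <S> we get {t}; from <S>::=λ we get {λ}. So FIRST(<S>) = {λ, t}.
FIRST(<F>): from <F>::=λ we get {λ}; from <F>::=<S> we get {λ, t}; from <F>::=t we get {t}. So FIRST(<F>) = {λ, t}.
FIRST(<D>): from <D>::=t p we get {t}; from <D>::=<A> <A> we get {t}. So FIRST(<D>) = {t}.
FIRST(<A>): from <A>::=t <D> p we get {t}; from <A>::=<F> <D> v v we get {t}. So FIRST(<A>) = {t}.
FOLLOW(<S>) includes $ since <S> is the start symbol.
FOLLOW(<D>): in <A>::=t <D> p, <D> is followed by p with FIRST {p}; in <A>::=<F> <D> v v, <D> is followed by v v with FIRST {v}. Thus FOLLOW(<D>) = {p, v}.
FOLLOW(<S>): in <S>::=t <A> <F> <S>, the suffix after <S> is empty (adds nothing new); in <F>::=<S>, the suffix after <S> is empty, so FOLLOW(<S>) ⊇ FOLLOW(<F>) = {$, t}. Thus FOLLOW(<S>) = {$, t}.
FOLLOW(<A>): in <S>::=<F> t <A>, the suffix after <A> is empty, so FOLLOW(<A>) ⊇ FOLLOW(<S>) = {$, t}; in <S>::=t <A> <F> <S>, <A> is followed by <F> <S> with FIRST {λ, t}; in <S>::=t <A> <F> <S>, the suffix after <A> is nullable, so FOLLOW(<A>) ⊇ FOLLOW(<S>) = {$, t}; in <D>::=<A> <A> (occurrence 1), <A> is followed by <A> with FIRST {t}; in <D>::=<A> <A> (occurrence 2), the suffix after <A> is empty, so FOLLOW(<A>) ⊇ FOLLOW(<D>) = {p, v}. Thus FOLLOW(<A>) = {$, p, t, v}.
FOLLOW(<F>): in <S>::=<F> t <A>, <F> is followed by t <A> with FIRST {t}; in <S>::=t <A> <F> <S>, <F> is followed by <S> with FIRST {λ, t}; in <S>::=t <A> <F> <S>, the suffix after <F> is nullable, so FOLLOW(<F>) ⊇ FOLLOW(<S>) = {$, t}; in <A>::=<F> <D> v v, <F> is followed by <D> v v with FIRST {t}. Thus FOLLOW(<F>) = {$, t}.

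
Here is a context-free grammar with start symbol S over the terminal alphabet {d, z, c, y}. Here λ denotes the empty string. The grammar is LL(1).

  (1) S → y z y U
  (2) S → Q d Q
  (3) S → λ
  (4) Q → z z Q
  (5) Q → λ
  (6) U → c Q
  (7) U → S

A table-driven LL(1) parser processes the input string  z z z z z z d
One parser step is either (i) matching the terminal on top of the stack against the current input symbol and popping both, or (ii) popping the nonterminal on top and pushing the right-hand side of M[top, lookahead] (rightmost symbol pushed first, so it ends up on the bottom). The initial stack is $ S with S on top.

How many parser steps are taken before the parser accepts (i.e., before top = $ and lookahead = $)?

13

      Stack        Input            Action
   1  $ S          z z z z z z d $  expand S → Q d Q
   2  $ Q d Q      z z z z z z d $  expand Q → z z Q
   3  $ Q d Q z z  z z z z z z d $  match z
   4  $ Q d Q z    z z z z z d $    match z
   5  $ Q d Q      z z z z d $      expand Q → z z Q
   6  $ Q d Q z z  z z z z d $      match z
   7  $ Q d Q z    z z z d $        match z
   8  $ Q d Q      z z d $          expand Q → z z Q
   9  $ Q d Q z z  z z d $          match z
  10  $ Q d Q z    z d $            match z
  11  $ Q d Q      d $              expand Q → λ
  12  $ Q d        d $              match d
  13  $ Q          $                expand Q → λ
Accept reached after 13 steps.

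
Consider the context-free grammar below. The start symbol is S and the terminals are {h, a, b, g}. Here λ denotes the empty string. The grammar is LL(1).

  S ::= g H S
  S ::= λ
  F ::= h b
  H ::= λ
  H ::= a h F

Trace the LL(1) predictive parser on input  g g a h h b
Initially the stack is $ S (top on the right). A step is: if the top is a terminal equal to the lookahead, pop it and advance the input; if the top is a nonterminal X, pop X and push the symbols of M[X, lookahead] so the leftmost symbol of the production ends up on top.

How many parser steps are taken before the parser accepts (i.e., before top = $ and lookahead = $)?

      Stack      Input          Action
   1  $ S        g g a h h b $  expand S ::= g H S
   2  $ S H g    g g a h h b $  match g
   3  $ S H      g a h h b $    expand H ::= λ
   4  $ S        g a h h b $    expand S ::= g H S
   5  $ S H g    g a h h b $    match g
   6  $ S H      a h h b $      expand H ::= a h F
   7  $ S F h a  a h h b $      match a
   8  $ S F h    h h b $        match h
   9  $ S F      h b $          expand F ::= h b
  10  $ S b h    h b $          match h
  11  $ S b      b $            match b
  12  $ S        $              expand S ::= λ
Accept reached after 12 steps.

12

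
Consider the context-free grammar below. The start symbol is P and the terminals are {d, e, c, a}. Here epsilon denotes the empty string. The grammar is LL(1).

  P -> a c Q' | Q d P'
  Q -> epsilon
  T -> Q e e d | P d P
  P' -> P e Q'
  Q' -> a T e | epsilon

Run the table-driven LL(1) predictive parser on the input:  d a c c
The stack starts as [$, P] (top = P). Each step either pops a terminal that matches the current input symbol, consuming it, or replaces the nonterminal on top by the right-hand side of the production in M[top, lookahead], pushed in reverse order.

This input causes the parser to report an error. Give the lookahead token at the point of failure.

step 1: stack=$ P  input=d a c c $  — expand P -> Q d P'
step 2: stack=$ P' d Q  input=d a c c $  — expand Q -> epsilon
step 3: stack=$ P' d  input=d a c c $  — match d
step 4: stack=$ P'  input=a c c $  — expand P' -> P e Q'
step 5: stack=$ Q' e P  input=a c c $  — expand P -> a c Q'
step 6: stack=$ Q' e Q' c a  input=a c c $  — match a
step 7: stack=$ Q' e Q' c  input=c c $  — match c
step 8: stack=$ Q' e Q'  input=c $  — error: M[Q', c] is empty

c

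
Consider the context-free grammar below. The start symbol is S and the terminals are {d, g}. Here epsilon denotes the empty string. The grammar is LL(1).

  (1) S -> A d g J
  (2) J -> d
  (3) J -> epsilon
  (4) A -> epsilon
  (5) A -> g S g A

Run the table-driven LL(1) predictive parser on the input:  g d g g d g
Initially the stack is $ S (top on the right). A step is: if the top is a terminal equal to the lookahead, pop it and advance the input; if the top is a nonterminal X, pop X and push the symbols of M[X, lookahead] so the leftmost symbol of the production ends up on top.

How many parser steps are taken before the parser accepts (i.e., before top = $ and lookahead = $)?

      Stack                Input          Action
   1  $ S                  g d g g d g $  expand S -> A d g J
   2  $ J g d A            g d g g d g $  expand A -> g S g A
   3  $ J g d A g S g      g d g g d g $  match g
   4  $ J g d A g S        d g g d g $    expand S -> A d g J
   5  $ J g d A g J g d A  d g g d g $    expand A -> epsilon
   6  $ J g d A g J g d    d g g d g $    match d
   7  $ J g d A g J g      g g d g $      match g
   8  $ J g d A g J        g d g $        expand J -> epsilon
   9  $ J g d A g          g d g $        match g
  10  $ J g d A            d g $          expand A -> epsilon
  11  $ J g d              d g $          match d
  12  $ J g                g $            match g
  13  $ J                  $              expand J -> epsilon
Accept reached after 13 steps.

13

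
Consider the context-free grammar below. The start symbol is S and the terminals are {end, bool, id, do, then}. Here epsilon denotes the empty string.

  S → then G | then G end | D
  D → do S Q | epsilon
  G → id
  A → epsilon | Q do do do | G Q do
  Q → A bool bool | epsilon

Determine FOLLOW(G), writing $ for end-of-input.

{$, bool, do, end, id}

FIRST(D) = {epsilon, do}
FIRST(G) = {id}
FIRST(S) = {epsilon, do, then}  (via D)
FIRST(A) = {epsilon, bool, do, id}  (via Q do do do, G Q do)
FIRST(Q) = {epsilon, bool, do, id}  (via A bool bool)
FOLLOW(S) includes $ since S is the start symbol.
FOLLOW(A): in Q→A bool bool, A is followed by bool bool with FIRST {bool}. Thus FOLLOW(A) = {bool}.
FOLLOW(S): in D→do S Q, S is followed by Q with FIRST {epsilon, bool, do, id}; in D→do S Q, the suffix after S is nullable, so FOLLOW(S) ⊇ FOLLOW(D) = {$, bool, do, id}. Thus FOLLOW(S) = {$, bool, do, id}.
FOLLOW(D): in S→D, the suffix after D is empty, so FOLLOW(D) ⊇ FOLLOW(S) = {$, bool, do, id}. Thus FOLLOW(D) = {$, bool, do, id}.
FOLLOW(G): in S→then G, the suffix after G is empty, so FOLLOW(G) ⊇ FOLLOW(S) = {$, bool, do, id}; in S→then G end, G is followed by end with FIRST {end}; in A→G Q do, G is followed by Q do with FIRST {bool, do, id}. Thus FOLLOW(G) = {$, bool, do, end, id}.
FOLLOW(Q): in D→do S Q, the suffix after Q is empty, so FOLLOW(Q) ⊇ FOLLOW(D) = {$, bool, do, id}; in A→Q do do do, Q is followed by do do do with FIRST {do}; in A→G Q do, Q is followed by do with FIRST {do}. Thus FOLLOW(Q) = {$, bool, do, id}.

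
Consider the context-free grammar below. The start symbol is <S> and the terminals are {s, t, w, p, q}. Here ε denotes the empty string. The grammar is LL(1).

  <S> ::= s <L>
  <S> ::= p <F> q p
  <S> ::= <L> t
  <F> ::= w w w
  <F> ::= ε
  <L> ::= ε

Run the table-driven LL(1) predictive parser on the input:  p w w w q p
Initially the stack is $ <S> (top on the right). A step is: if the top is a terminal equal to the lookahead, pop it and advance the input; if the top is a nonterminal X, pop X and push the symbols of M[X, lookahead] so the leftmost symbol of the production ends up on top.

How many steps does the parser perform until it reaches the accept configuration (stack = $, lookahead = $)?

8

     Stack        Input          Action
  1  $ <S>        p w w w q p $  expand <S> ::= p <F> q p
  2  $ p q <F> p  p w w w q p $  match p
  3  $ p q <F>    w w w q p $    expand <F> ::= w w w
  4  $ p q w w w  w w w q p $    match w
  5  $ p q w w    w w q p $      match w
  6  $ p q w      w q p $        match w
  7  $ p q        q p $          match q
  8  $ p          p $            match p
Accept reached after 8 steps.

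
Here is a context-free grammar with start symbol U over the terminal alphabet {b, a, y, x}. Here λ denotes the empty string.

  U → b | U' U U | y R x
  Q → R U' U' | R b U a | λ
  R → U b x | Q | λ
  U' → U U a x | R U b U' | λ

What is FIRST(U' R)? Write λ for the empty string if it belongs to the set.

{λ, b, y}

FIRST(U): from U→b we get {b}; from U→U' U U we get {b, y}; from U→y R x we get {y}. So FIRST(U) = {b, y}.
FIRST(Q): from Q→R U' U' we get {λ, b, y}; from Q→R b U a we get {b, y}; from Q→λ we get {λ}. So FIRST(Q) = {λ, b, y}.
FIRST(R): from R→U b x we get {b, y}; from R→Q we get {λ, b, y}; from R→λ we get {λ}. So FIRST(R) = {λ, b, y}.
FIRST(U'): from U'→U U a x we get {b, y}; from U'→R U b U' we get {b, y}; from U'→λ we get {λ}. So FIRST(U') = {λ, b, y}.
FIRST(U' R): take FIRST of each symbol in turn, carrying on past any symbol whose FIRST contains λ; result {λ, b, y}.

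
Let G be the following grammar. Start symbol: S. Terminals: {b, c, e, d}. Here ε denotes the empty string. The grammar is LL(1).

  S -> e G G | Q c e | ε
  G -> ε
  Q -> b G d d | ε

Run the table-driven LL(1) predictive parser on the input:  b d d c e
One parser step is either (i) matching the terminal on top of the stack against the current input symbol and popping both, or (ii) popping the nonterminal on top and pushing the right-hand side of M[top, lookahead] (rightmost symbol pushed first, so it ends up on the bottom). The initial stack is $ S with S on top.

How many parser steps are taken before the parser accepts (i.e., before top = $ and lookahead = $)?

     Stack          Input        Action
  1  $ S            b d d c e $  expand S -> Q c e
  2  $ e c Q        b d d c e $  expand Q -> b G d d
  3  $ e c d d G b  b d d c e $  match b
  4  $ e c d d G    d d c e $    expand G -> ε
  5  $ e c d d      d d c e $    match d
  6  $ e c d        d c e $      match d
  7  $ e c          c e $        match c
  8  $ e            e $          match e
Accept reached after 8 steps.

8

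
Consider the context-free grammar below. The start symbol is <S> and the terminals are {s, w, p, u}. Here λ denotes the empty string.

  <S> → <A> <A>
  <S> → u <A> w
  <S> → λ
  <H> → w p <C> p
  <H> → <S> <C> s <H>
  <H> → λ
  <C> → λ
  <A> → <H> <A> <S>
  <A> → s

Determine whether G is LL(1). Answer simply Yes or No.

No

FIRST(<S>) = {λ, s, u, w}
FIRST(<H>) = {λ, s, u, w}
FIRST(<C>) = {λ}
FIRST(<A>) = {s, u, w}
FOLLOW(<S>) = {$, s, u, w}
FOLLOW(<H>) = {s, u, w}
FOLLOW(<C>) = {p, s}
FOLLOW(<A>) = {$, s, u, w}
Cell M[<A>, s] receives both <A> → <H> <A> <S> and <A> → s — the grammar is not LL(1).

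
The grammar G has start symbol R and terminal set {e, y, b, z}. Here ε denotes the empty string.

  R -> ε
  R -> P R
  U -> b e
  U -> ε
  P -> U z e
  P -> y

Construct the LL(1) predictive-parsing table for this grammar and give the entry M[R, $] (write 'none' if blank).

FIRST(U): from U->b e we get {b}; from U->ε we get {ε}. So FIRST(U) = {ε, b}.
FIRST(P): from P->U z e we get {b, z}; from P->y we get {y}. So FIRST(P) = {b, y, z}.
FIRST(R): from R->ε we get {ε}; from R->P R we get {b, y, z}. So FIRST(R) = {ε, b, y, z}.
FOLLOW(R) includes $ since R is the start symbol.
FOLLOW(R): in R->P R, the suffix after R is empty (adds nothing new). Thus FOLLOW(R) = {$}.
For R -> ε: FIRST(ε) = {ε}, so it goes in M[R, t] for t ∈ {}; since ε ∈ FIRST, also for every t ∈ FOLLOW(R) = {$}.
For R -> P R: FIRST(P R) = {b, y, z}, so it goes in M[R, t] for t ∈ {b, y, z}.

R -> ε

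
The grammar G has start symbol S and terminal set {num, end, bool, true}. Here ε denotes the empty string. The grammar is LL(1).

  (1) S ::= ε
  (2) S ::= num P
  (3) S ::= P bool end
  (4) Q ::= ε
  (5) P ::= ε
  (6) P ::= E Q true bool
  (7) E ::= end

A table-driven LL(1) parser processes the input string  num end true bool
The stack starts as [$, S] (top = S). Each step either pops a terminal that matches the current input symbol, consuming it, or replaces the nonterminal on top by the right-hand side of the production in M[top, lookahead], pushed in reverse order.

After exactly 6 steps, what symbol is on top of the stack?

     Stack              Input                Action
  1  $ S                num end true bool $  expand S ::= num P
  2  $ P num            num end true bool $  match num
  3  $ P                end true bool $      expand P ::= E Q true bool
  4  $ bool true Q E    end true bool $      expand E ::= end
  5  $ bool true Q end  end true bool $      match end
  6  $ bool true Q      true bool $          expand Q ::= ε
Stack after step 6: $ bool true (top = true).

true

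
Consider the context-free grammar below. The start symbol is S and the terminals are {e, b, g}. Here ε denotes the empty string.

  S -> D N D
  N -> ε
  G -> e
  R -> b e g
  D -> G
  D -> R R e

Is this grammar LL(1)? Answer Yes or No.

FIRST(S) = {b, e}
FIRST(N) = {ε}
FIRST(G) = {e}
FIRST(R) = {b}
FIRST(D) = {b, e}
FOLLOW(S) = {$}
FOLLOW(N) = {b, e}
FOLLOW(G) = {$, b, e}
FOLLOW(R) = {b, e}
FOLLOW(D) = {$, b, e}
Each cell of M receives at most one production.

Yes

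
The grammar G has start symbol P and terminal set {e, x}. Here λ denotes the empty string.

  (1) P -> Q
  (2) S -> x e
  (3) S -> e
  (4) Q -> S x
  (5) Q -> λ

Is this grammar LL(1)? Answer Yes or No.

Yes

FIRST(P) = {λ, e, x}
FIRST(S) = {e, x}
FIRST(Q) = {λ, e, x}
FOLLOW(P) = {$}
FOLLOW(S) = {x}
FOLLOW(Q) = {$}
Each cell of M receives at most one production.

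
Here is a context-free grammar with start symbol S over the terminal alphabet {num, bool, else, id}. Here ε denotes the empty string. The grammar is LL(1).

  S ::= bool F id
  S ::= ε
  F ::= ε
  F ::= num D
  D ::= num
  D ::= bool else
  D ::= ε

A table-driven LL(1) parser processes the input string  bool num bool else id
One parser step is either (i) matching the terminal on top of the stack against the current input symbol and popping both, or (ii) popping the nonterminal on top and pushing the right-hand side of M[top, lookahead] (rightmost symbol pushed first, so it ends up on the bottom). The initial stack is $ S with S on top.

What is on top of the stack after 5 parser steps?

bool

step 1: stack=$ S  input=bool num bool else id $  — expand S ::= bool F id
step 2: stack=$ id F bool  input=bool num bool else id $  — match bool
step 3: stack=$ id F  input=num bool else id $  — expand F ::= num D
step 4: stack=$ id D num  input=num bool else id $  — match num
step 5: stack=$ id D  input=bool else id $  — expand D ::= bool else
Stack after step 5: $ id else bool (top = bool).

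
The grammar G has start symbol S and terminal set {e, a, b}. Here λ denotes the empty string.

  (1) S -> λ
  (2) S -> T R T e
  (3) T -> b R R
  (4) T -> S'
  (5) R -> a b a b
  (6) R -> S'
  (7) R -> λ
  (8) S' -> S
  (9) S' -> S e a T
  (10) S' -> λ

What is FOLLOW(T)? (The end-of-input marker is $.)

{a, b, e}

FIRST(S): from S->λ we get {λ}; from S->T R T e we get {a, b, e}. So FIRST(S) = {λ, a, b, e}.
FIRST(S'): from S'->S we get {λ, a, b, e}; from S'->S e a T we get {a, b, e}; from S'->λ we get {λ}. So FIRST(S') = {λ, a, b, e}.
FIRST(T): from T->b R R we get {b}; from T->S' we get {λ, a, b, e}. So FIRST(T) = {λ, a, b, e}.
FIRST(R): from R->a b a b we get {a}; from R->S' we get {λ, a, b, e}; from R->λ we get {λ}. So FIRST(R) = {λ, a, b, e}.
FOLLOW(S) includes $ since S is the start symbol.
FOLLOW(S): in S'->S, the suffix after S is empty, so FOLLOW(S) ⊇ FOLLOW(S') = {a, b, e}; in S'->S e a T, S is followed by e a T with FIRST {e}. Thus FOLLOW(S) = {$, a, b, e}.
FOLLOW(T): in S->T R T e (occurrence 1), T is followed by R T e with FIRST {a, b, e}; in S->T R T e (occurrence 2), T is followed by e with FIRST {e}; in S'->S e a T, the suffix after T is empty, so FOLLOW(T) ⊇ FOLLOW(S') = {a, b, e}. Thus FOLLOW(T) = {a, b, e}.
FOLLOW(R): in S->T R T e, R is followed by T e with FIRST {a, b, e}; in T->b R R (occurrence 1), R is followed by R with FIRST {λ, a, b, e}; in T->b R R (occurrence 1), the suffix after R is nullable, so FOLLOW(R) ⊇ FOLLOW(T) = {a, b, e}; in T->b R R (occurrence 2), the suffix after R is empty, so FOLLOW(R) ⊇ FOLLOW(T) = {a, b, e}. Thus FOLLOW(R) = {a, b, e}.
FOLLOW(S'): in T->S', the suffix after S' is empty, so FOLLOW(S') ⊇ FOLLOW(T) = {a, b, e}; in R->S', the suffix after S' is empty, so FOLLOW(S') ⊇ FOLLOW(R) = {a, b, e}. Thus FOLLOW(S') = {a, b, e}.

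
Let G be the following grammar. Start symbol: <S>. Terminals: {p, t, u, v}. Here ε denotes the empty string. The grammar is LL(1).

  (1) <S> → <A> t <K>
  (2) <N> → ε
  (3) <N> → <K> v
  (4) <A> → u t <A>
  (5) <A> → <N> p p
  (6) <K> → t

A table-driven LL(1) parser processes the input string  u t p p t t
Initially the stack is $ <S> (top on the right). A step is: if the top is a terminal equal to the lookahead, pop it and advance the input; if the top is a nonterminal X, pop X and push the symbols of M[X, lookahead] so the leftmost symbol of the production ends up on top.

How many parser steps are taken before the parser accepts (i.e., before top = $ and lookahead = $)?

11

      Stack            Input          Action
   1  $ <S>            u t p p t t $  expand <S> → <A> t <K>
   2  $ <K> t <A>      u t p p t t $  expand <A> → u t <A>
   3  $ <K> t <A> t u  u t p p t t $  match u
   4  $ <K> t <A> t    t p p t t $    match t
   5  $ <K> t <A>      p p t t $      expand <A> → <N> p p
   6  $ <K> t p p <N>  p p t t $      expand <N> → ε
   7  $ <K> t p p      p p t t $      match p
   8  $ <K> t p        p t t $        match p
   9  $ <K> t          t t $          match t
  10  $ <K>            t $            expand <K> → t
  11  $ t              t $            match t
Accept reached after 11 steps.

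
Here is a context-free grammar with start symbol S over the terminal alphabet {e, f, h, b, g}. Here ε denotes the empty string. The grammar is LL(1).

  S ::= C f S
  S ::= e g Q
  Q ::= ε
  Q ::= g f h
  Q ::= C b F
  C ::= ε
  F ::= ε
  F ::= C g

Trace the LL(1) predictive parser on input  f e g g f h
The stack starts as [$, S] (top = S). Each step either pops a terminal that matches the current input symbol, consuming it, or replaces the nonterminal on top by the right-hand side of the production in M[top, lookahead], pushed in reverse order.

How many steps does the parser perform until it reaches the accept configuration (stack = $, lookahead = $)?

      Stack    Input          Action
   1  $ S      f e g g f h $  expand S ::= C f S
   2  $ S f C  f e g g f h $  expand C ::= ε
   3  $ S f    f e g g f h $  match f
   4  $ S      e g g f h $    expand S ::= e g Q
   5  $ Q g e  e g g f h $    match e
   6  $ Q g    g g f h $      match g
   7  $ Q      g f h $        expand Q ::= g f h
   8  $ h f g  g f h $        match g
   9  $ h f    f h $          match f
  10  $ h      h $            match h
Accept reached after 10 steps.

10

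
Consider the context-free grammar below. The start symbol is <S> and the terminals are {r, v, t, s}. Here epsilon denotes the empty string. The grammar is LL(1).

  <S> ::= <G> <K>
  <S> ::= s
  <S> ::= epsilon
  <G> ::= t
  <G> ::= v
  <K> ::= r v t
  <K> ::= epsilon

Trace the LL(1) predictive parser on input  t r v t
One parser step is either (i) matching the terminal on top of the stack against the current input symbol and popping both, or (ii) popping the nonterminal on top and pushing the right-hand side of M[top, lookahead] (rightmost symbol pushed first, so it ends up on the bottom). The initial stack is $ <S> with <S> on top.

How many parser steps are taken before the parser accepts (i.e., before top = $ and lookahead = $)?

step 1: stack=$ <S>  input=t r v t $  — expand <S> ::= <G> <K>
step 2: stack=$ <K> <G>  input=t r v t $  — expand <G> ::= t
step 3: stack=$ <K> t  input=t r v t $  — match t
step 4: stack=$ <K>  input=r v t $  — expand <K> ::= r v t
step 5: stack=$ t v r  input=r v t $  — match r
step 6: stack=$ t v  input=v t $  — match v
step 7: stack=$ t  input=t $  — match t
Accept reached after 7 steps.

7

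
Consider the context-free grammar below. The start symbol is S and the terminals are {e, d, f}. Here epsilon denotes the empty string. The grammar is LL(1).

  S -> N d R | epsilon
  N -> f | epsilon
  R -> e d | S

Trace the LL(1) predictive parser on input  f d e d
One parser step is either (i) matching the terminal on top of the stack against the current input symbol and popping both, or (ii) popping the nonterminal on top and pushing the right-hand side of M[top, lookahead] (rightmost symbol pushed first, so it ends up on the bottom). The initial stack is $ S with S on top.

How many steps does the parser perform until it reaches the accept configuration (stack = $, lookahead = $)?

step 1: stack=$ S  input=f d e d $  — expand S -> N d R
step 2: stack=$ R d N  input=f d e d $  — expand N -> f
step 3: stack=$ R d f  input=f d e d $  — match f
step 4: stack=$ R d  input=d e d $  — match d
step 5: stack=$ R  input=e d $  — expand R -> e d
step 6: stack=$ d e  input=e d $  — match e
step 7: stack=$ d  input=d $  — match d
Accept reached after 7 steps.

7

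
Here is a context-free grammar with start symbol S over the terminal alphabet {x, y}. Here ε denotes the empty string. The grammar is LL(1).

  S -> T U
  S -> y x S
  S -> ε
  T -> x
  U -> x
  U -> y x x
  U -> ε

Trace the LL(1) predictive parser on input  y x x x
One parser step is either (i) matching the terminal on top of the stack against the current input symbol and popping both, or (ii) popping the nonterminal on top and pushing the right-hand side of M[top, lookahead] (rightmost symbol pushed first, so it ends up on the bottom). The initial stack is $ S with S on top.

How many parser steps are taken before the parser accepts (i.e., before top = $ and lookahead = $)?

step 1: stack=$ S  input=y x x x $  — expand S -> y x S
step 2: stack=$ S x y  input=y x x x $  — match y
step 3: stack=$ S x  input=x x x $  — match x
step 4: stack=$ S  input=x x $  — expand S -> T U
step 5: stack=$ U T  input=x x $  — expand T -> x
step 6: stack=$ U x  input=x x $  — match x
step 7: stack=$ U  input=x $  — expand U -> x
step 8: stack=$ x  input=x $  — match x
Accept reached after 8 steps.

8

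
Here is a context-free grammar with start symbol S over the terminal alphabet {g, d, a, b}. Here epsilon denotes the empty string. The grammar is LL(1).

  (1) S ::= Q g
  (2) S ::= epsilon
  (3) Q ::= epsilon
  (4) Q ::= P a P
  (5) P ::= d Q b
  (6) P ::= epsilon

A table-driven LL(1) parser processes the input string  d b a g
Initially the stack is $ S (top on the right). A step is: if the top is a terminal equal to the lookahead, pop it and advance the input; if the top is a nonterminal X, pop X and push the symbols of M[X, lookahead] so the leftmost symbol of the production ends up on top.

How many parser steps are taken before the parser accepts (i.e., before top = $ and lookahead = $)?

9

     Stack          Input      Action
  1  $ S            d b a g $  expand S ::= Q g
  2  $ g Q          d b a g $  expand Q ::= P a P
  3  $ g P a P      d b a g $  expand P ::= d Q b
  4  $ g P a b Q d  d b a g $  match d
  5  $ g P a b Q    b a g $    expand Q ::= epsilon
  6  $ g P a b      b a g $    match b
  7  $ g P a        a g $      match a
  8  $ g P          g $        expand P ::= epsilon
  9  $ g            g $        match g
Accept reached after 9 steps.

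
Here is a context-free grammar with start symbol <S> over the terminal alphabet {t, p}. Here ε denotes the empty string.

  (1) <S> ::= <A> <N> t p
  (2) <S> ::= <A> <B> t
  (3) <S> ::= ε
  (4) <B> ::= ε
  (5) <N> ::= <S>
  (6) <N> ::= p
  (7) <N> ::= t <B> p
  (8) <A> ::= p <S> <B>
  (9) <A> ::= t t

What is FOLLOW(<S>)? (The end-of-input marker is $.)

{$, p, t}

FIRST(<B>) = {ε}
FIRST(<A>) = {p, t}
FIRST(<S>) = {ε, p, t}  (via <A> <N> t p, <A> <B> t)
FIRST(<N>) = {ε, p, t}  (via <S>)
FOLLOW(<S>) includes $ since <S> is the start symbol.
FOLLOW(<N>): in <S>::=<A> <N> t p, <N> is followed by t p with FIRST {t}. Thus FOLLOW(<N>) = {t}.
FOLLOW(<A>): in <S>::=<A> <N> t p, <A> is followed by <N> t p with FIRST {p, t}; in <S>::=<A> <B> t, <A> is followed by <B> t with FIRST {t}. Thus FOLLOW(<A>) = {p, t}.
FOLLOW(<S>): in <N>::=<S>, the suffix after <S> is empty, so FOLLOW(<S>) ⊇ FOLLOW(<N>) = {t}; in <A>::=p <S> <B>, <S> is followed by <B> with FIRST {ε}; in <A>::=p <S> <B>, the suffix after <S> is nullable, so FOLLOW(<S>) ⊇ FOLLOW(<A>) = {p, t}. Thus FOLLOW(<S>) = {$, p, t}.
FOLLOW(<B>): in <S>::=<A> <B> t, <B> is followed by t with FIRST {t}; in <N>::=t <B> p, <B> is followed by p with FIRST {p}; in <A>::=p <S> <B>, the suffix after <B> is empty, so FOLLOW(<B>) ⊇ FOLLOW(<A>) = {p, t}. Thus FOLLOW(<B>) = {p, t}.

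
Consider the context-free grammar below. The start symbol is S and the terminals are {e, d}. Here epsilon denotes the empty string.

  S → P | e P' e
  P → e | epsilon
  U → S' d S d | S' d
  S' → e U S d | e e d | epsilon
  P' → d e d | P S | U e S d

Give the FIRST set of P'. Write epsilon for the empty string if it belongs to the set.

{epsilon, d, e}

FIRST(P) = {epsilon, e}
FIRST(S') = {epsilon, e}
FIRST(S) = {epsilon, e}  (via P)
FIRST(U) = {d, e}  (via S' d S d, S' d)
FIRST(P') = {epsilon, d, e}  (via P S, U e S d)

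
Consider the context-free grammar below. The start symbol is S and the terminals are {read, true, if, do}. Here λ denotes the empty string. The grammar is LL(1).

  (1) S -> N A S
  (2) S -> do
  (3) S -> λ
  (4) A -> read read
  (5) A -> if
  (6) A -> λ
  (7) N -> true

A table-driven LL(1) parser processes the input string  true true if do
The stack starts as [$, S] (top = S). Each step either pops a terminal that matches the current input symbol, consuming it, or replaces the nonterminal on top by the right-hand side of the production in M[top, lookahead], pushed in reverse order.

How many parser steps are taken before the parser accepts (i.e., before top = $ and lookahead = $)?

      Stack       Input              Action
   1  $ S         true true if do $  expand S -> N A S
   2  $ S A N     true true if do $  expand N -> true
   3  $ S A true  true true if do $  match true
   4  $ S A       true if do $       expand A -> λ
   5  $ S         true if do $       expand S -> N A S
   6  $ S A N     true if do $       expand N -> true
   7  $ S A true  true if do $       match true
   8  $ S A       if do $            expand A -> if
   9  $ S if      if do $            match if
  10  $ S         do $               expand S -> do
  11  $ do        do $               match do
Accept reached after 11 steps.

11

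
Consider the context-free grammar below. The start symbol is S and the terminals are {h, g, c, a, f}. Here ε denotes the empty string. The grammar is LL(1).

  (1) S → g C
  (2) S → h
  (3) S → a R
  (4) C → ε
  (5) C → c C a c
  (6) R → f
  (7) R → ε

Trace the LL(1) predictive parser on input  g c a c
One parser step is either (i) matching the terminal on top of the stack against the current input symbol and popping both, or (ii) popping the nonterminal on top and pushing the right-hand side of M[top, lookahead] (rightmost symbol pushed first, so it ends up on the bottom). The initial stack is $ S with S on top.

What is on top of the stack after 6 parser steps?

c

     Stack      Input      Action
  1  $ S        g c a c $  expand S → g C
  2  $ C g      g c a c $  match g
  3  $ C        c a c $    expand C → c C a c
  4  $ c a C c  c a c $    match c
  5  $ c a C    a c $      expand C → ε
  6  $ c a      a c $      match a
Stack after step 6: $ c (top = c).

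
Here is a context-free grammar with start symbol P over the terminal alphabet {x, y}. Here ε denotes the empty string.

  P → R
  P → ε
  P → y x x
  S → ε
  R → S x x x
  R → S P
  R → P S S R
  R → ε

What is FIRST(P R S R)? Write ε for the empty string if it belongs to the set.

FIRST(S): from S→ε we get {ε}. So FIRST(S) = {ε}.
FIRST(P): from P→R we get {ε, x, y}; from P→ε we get {ε}; from P→y x x we get {y}. So FIRST(P) = {ε, x, y}.
FIRST(R): from R→S x x x we get {x}; from R→S P we get {ε, x, y}; from R→P S S R we get {ε, x, y}; from R→ε we get {ε}. So FIRST(R) = {ε, x, y}.
FIRST(P R S R): take FIRST of each symbol in turn, carrying on past any symbol whose FIRST contains ε; result {ε, x, y}.

{ε, x, y}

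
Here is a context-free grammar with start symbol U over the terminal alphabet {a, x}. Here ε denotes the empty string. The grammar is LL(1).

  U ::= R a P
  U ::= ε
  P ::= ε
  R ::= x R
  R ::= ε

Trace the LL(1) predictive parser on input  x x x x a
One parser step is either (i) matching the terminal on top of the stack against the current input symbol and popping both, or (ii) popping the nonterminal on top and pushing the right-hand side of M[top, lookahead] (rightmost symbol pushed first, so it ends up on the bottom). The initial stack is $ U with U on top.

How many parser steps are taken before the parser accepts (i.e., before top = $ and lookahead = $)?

step 1: stack=$ U  input=x x x x a $  — expand U ::= R a P
step 2: stack=$ P a R  input=x x x x a $  — expand R ::= x R
step 3: stack=$ P a R x  input=x x x x a $  — match x
step 4: stack=$ P a R  input=x x x a $  — expand R ::= x R
step 5: stack=$ P a R x  input=x x x a $  — match x
step 6: stack=$ P a R  input=x x a $  — expand R ::= x R
step 7: stack=$ P a R x  input=x x a $  — match x
step 8: stack=$ P a R  input=x a $  — expand R ::= x R
step 9: stack=$ P a R x  input=x a $  — match x
step 10: stack=$ P a R  input=a $  — expand R ::= ε
step 11: stack=$ P a  input=a $  — match a
step 12: stack=$ P  input=$  — expand P ::= ε
Accept reached after 12 steps.

12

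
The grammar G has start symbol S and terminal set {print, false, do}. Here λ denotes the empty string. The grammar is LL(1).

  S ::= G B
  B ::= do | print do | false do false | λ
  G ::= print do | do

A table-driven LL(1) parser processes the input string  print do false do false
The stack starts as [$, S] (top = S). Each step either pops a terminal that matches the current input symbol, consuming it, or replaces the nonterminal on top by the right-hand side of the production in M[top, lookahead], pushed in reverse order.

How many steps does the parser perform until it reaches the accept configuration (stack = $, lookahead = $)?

8

step 1: stack=$ S  input=print do false do false $  — expand S ::= G B
step 2: stack=$ B G  input=print do false do false $  — expand G ::= print do
step 3: stack=$ B do print  input=print do false do false $  — match print
step 4: stack=$ B do  input=do false do false $  — match do
step 5: stack=$ B  input=false do false $  — expand B ::= false do false
step 6: stack=$ false do false  input=false do false $  — match false
step 7: stack=$ false do  input=do false $  — match do
step 8: stack=$ false  input=false $  — match false
Accept reached after 8 steps.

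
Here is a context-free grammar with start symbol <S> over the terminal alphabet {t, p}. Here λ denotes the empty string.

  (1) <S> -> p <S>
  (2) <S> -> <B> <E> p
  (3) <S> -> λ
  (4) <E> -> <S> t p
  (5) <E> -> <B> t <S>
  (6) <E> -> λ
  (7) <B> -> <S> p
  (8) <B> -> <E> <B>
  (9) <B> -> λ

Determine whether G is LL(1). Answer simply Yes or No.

FIRST(<S>) = {λ, p, t}
FIRST(<E>) = {λ, p, t}
FIRST(<B>) = {λ, p, t}
FOLLOW(<S>) = {$, p, t}
FOLLOW(<E>) = {p, t}
FOLLOW(<B>) = {p, t}
Cell M[<B>, p] receives both <B> -> <S> p and <B> -> <E> <B> and <B> -> λ — the grammar is not LL(1).

No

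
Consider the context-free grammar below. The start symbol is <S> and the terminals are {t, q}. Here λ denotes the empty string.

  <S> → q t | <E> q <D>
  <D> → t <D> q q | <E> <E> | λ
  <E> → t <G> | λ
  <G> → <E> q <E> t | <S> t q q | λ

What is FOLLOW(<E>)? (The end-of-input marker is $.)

FIRST(<E>): from <E>→t <G> we get {t}; from <E>→λ we get {λ}. So FIRST(<E>) = {λ, t}.
FIRST(<S>): from <S>→q t we get {q}; from <S>→<E> q <D> we get {q, t}. So FIRST(<S>) = {q, t}.
FIRST(<D>): from <D>→t <D> q q we get {t}; from <D>→<E> <E> we get {λ, t}; from <D>→λ we get {λ}. So FIRST(<D>) = {λ, t}.
FIRST(<G>): from <G>→<E> q <E> t we get {q, t}; from <G>→<S> t q q we get {q, t}; from <G>→λ we get {λ}. So FIRST(<G>) = {λ, q, t}.
FOLLOW(<S>) includes $ since <S> is the start symbol.
FOLLOW(<S>): in <G>→<S> t q q, <S> is followed by t q q with FIRST {t}. Thus FOLLOW(<S>) = {$, t}.
FOLLOW(<D>): in <S>→<E> q <D>, the suffix after <D> is empty, so FOLLOW(<D>) ⊇ FOLLOW(<S>) = {$, t}; in <D>→t <D> q q, <D> is followed by q q with FIRST {q}. Thus FOLLOW(<D>) = {$, q, t}.
FOLLOW(<E>): in <S>→<E> q <D>, <E> is followed by q <D> with FIRST {q}; in <D>→<E> <E> (occurrence 1), <E> is followed by <E> with FIRST {λ, t}; in <D>→<E> <E> (occurrence 1), the suffix after <E> is nullable, so FOLLOW(<E>) ⊇ FOLLOW(<D>) = {$, q, t}; in <D>→<E> <E> (occurrence 2), the suffix after <E> is empty, so FOLLOW(<E>) ⊇ FOLLOW(<D>) = {$, q, t}; in <G>→<E> q <E> t (occurrence 1), <E> is followed by q <E> t with FIRST {q}; in <G>→<E> q <E> t (occurrence 2), <E> is followed by t with FIRST {t}. Thus FOLLOW(<E>) = {$, q, t}.
FOLLOW(<G>): in <E>→t <G>, the suffix after <G> is empty, so FOLLOW(<G>) ⊇ FOLLOW(<E>) = {$, q, t}. Thus FOLLOW(<G>) = {$, q, t}.

{$, q, t}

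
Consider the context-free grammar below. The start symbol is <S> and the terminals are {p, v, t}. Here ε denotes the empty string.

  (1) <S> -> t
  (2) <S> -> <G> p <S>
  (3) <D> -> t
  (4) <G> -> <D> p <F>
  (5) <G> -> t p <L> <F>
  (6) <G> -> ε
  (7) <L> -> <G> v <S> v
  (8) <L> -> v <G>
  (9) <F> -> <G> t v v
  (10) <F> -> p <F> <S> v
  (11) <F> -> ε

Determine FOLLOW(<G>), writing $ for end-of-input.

{p, t, v}

FIRST(<D>): from <D>->t we get {t}. So FIRST(<D>) = {t}.
FIRST(<G>): from <G>-><D> p <F> we get {t}; from <G>->t p <L> <F> we get {t}; from <G>->ε we get {ε}. So FIRST(<G>) = {ε, t}.
FIRST(<S>): from <S>->t we get {t}; from <S>-><G> p <S> we get {p, t}. So FIRST(<S>) = {p, t}.
FIRST(<L>): from <L>-><G> v <S> v we get {t, v}; from <L>->v <G> we get {v}. So FIRST(<L>) = {t, v}.
FIRST(<F>): from <F>-><G> t v v we get {t}; from <F>->p <F> <S> v we get {p}; from <F>->ε we get {ε}. So FIRST(<F>) = {ε, p, t}.
FOLLOW(<S>) includes $ since <S> is the start symbol.
FOLLOW(<S>): in <S>-><G> p <S>, the suffix after <S> is empty (adds nothing new); in <L>-><G> v <S> v, <S> is followed by v with FIRST {v}; in <F>->p <F> <S> v, <S> is followed by v with FIRST {v}. Thus FOLLOW(<S>) = {$, v}.
FOLLOW(<D>): in <G>-><D> p <F>, <D> is followed by p <F> with FIRST {p}. Thus FOLLOW(<D>) = {p}.
FOLLOW(<G>): in <S>-><G> p <S>, <G> is followed by p <S> with FIRST {p}; in <L>-><G> v <S> v, <G> is followed by v <S> v with FIRST {v}; in <L>->v <G>, the suffix after <G> is empty, so FOLLOW(<G>) ⊇ FOLLOW(<L>) = {p, t, v}; in <F>-><G> t v v, <G> is followed by t v v with FIRST {t}. Thus FOLLOW(<G>) = {p, t, v}.
FOLLOW(<L>): in <G>->t p <L> <F>, <L> is followed by <F> with FIRST {ε, p, t}; in <G>->t p <L> <F>, the suffix after <L> is nullable, so FOLLOW(<L>) ⊇ FOLLOW(<G>) = {p, t, v}. Thus FOLLOW(<L>) = {p, t, v}.
FOLLOW(<F>): in <G>-><D> p <F>, the suffix after <F> is empty, so FOLLOW(<F>) ⊇ FOLLOW(<G>) = {p, t, v}; in <G>->t p <L> <F>, the suffix after <F> is empty, so FOLLOW(<F>) ⊇ FOLLOW(<G>) = {p, t, v}; in <F>->p <F> <S> v, <F> is followed by <S> v with FIRST {p, t}. Thus FOLLOW(<F>) = {p, t, v}.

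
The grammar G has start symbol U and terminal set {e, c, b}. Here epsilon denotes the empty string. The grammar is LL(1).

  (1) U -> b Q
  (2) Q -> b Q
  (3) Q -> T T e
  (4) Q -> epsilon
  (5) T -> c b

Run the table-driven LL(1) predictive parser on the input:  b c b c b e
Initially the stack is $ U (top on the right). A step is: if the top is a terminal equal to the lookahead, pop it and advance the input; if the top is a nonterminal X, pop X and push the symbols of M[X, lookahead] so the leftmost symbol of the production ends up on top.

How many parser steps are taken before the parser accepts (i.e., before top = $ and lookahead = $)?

10

step 1: stack=$ U  input=b c b c b e $  — expand U -> b Q
step 2: stack=$ Q b  input=b c b c b e $  — match b
step 3: stack=$ Q  input=c b c b e $  — expand Q -> T T e
step 4: stack=$ e T T  input=c b c b e $  — expand T -> c b
step 5: stack=$ e T b c  input=c b c b e $  — match c
step 6: stack=$ e T b  input=b c b e $  — match b
step 7: stack=$ e T  input=c b e $  — expand T -> c b
step 8: stack=$ e b c  input=c b e $  — match c
step 9: stack=$ e b  input=b e $  — match b
step 10: stack=$ e  input=e $  — match e
Accept reached after 10 steps.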